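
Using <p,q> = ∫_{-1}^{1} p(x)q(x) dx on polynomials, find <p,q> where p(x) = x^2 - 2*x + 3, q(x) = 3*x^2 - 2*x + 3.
<p,q> = 448/15

Expand the product: p(x)·q(x) = 3*x^4 - 8*x^3 + 16*x^2 - 12*x + 9.
∫_{-1}^{1} of each monomial x^k gives [2/(k+1) if k even, 0 if k odd]. Integrating term-by-term (or equivalently evaluating the antiderivative F(x) = 3*x^5/5 - 2*x^4 + 16*x^3/3 - 6*x^2 + 9*x at the endpoints):
  F(1) − F(−1) = 104/15 − (-344/15) = 448/15.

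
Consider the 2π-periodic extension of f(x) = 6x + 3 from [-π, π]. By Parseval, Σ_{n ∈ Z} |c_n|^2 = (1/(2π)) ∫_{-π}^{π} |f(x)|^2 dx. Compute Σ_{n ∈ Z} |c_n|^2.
Σ |c_n|^2 = 12π^2 + 9

Expand and integrate term by term over [-π, π]:
  ∫ (6x)^2 dx = 36·(2π^3/3); ∫ 2·6·(3)·x dx = 0 (odd integrand); ∫ 3^2 dx = 9·2π.
So (1/(2π)) ∫_{-π}^{π} (6x + 3)^2 dx = 36π^2/3 + 9 = 12π^2 + 9.
Parseval ⇒ Σ |c_n|^2 = 12π^2 + 9.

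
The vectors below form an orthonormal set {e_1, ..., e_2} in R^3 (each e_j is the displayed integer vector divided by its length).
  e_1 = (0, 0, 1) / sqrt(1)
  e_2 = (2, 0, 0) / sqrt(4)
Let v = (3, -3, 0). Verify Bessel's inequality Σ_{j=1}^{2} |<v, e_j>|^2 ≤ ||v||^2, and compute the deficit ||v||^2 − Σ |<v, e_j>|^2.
Σ |<v, e_j>|^2 = 9; ||v||^2 = 18; deficit = 9

Write each e_j = u_j / sqrt(<u_j, u_j>) where u_j is the displayed integer vector. Then <v, e_j> = <v, u_j> / sqrt(<u_j, u_j>), so |<v, e_j>|^2 = <v, u_j>^2 / <u_j, u_j>.
Coefficients: <v, e_1> = 0/sqrt(1), <v, e_2> = 6/sqrt(4).
Square and sum: Σ |<v, e_j>|^2 = 9.
Compute ||v||^2 = v·v = 18.
Deficit = 18 − 9 = 9 ≥ 0, confirming Bessel's inequality. (The deficit equals ||v − Σ <v,e_j> e_j||^2, the squared distance from v to span{e_j}.)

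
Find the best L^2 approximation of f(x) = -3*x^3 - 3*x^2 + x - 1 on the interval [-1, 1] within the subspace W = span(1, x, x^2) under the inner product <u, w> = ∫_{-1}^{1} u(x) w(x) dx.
g(x) = -3*x^2 - 4*x/5 - 1

The best approximation g ∈ W is the orthogonal projection of f onto W. Writing g = a_0 + a_1 x + a_2 x^2, the coefficients solve the normal equations G · a = b where
  G_{ij} = <φ_i, φ_j> and b_i = <f, φ_i>, with φ_0 = 1, φ_1 = x, φ_2 = x^2.
G =
  [2, 0, 2/3]
  [0, 2/3, 0]
  [2/3, 0, 2/5],
b = (-4, -8/15, -28/15).
Solving gives a_0 = -1, a_1 = -4/5, a_2 = -3, so
  g(x) = -3*x^2 - 4*x/5 - 1.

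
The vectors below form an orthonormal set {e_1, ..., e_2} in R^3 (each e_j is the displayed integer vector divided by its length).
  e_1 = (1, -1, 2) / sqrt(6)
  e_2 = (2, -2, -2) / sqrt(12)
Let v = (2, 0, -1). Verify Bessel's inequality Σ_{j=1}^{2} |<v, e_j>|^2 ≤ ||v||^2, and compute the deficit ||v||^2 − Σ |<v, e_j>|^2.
Σ |<v, e_j>|^2 = 3; ||v||^2 = 5; deficit = 2

Write each e_j = u_j / sqrt(<u_j, u_j>) where u_j is the displayed integer vector. Then <v, e_j> = <v, u_j> / sqrt(<u_j, u_j>), so |<v, e_j>|^2 = <v, u_j>^2 / <u_j, u_j>.
Coefficients: <v, e_1> = 0/sqrt(6), <v, e_2> = 6/sqrt(12).
Square and sum: Σ |<v, e_j>|^2 = 3.
Compute ||v||^2 = v·v = 5.
Deficit = 5 − 3 = 2 ≥ 0, confirming Bessel's inequality. (The deficit equals ||v − Σ <v,e_j> e_j||^2, the squared distance from v to span{e_j}.)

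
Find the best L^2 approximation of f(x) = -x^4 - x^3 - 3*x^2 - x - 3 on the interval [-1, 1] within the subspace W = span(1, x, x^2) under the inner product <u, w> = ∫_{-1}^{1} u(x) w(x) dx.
g(x) = -27*x^2/7 - 8*x/5 - 102/35

The best approximation g ∈ W is the orthogonal projection of f onto W. Writing g = a_0 + a_1 x + a_2 x^2, the coefficients solve the normal equations G · a = b where
  G_{ij} = <φ_i, φ_j> and b_i = <f, φ_i>, with φ_0 = 1, φ_1 = x, φ_2 = x^2.
G =
  [2, 0, 2/3]
  [0, 2/3, 0]
  [2/3, 0, 2/5],
b = (-42/5, -16/15, -122/35).
Solving gives a_0 = -102/35, a_1 = -8/5, a_2 = -27/7, so
  g(x) = -27*x^2/7 - 8*x/5 - 102/35.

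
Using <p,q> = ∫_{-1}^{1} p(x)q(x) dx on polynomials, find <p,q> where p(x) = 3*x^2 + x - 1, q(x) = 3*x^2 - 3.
<p,q> = 8/5

Expand the product: p(x)·q(x) = 9*x^4 + 3*x^3 - 12*x^2 - 3*x + 3.
∫_{-1}^{1} of each monomial x^k gives [2/(k+1) if k even, 0 if k odd]. Integrating term-by-term (or equivalently evaluating the antiderivative F(x) = 9*x^5/5 + 3*x^4/4 - 4*x^3 - 3*x^2/2 + 3*x at the endpoints):
  F(1) − F(−1) = 1/20 − (-31/20) = 8/5.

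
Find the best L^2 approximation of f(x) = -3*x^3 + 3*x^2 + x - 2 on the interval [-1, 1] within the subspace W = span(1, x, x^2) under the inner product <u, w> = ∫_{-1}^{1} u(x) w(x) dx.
g(x) = 3*x^2 - 4*x/5 - 2

The best approximation g ∈ W is the orthogonal projection of f onto W. Writing g = a_0 + a_1 x + a_2 x^2, the coefficients solve the normal equations G · a = b where
  G_{ij} = <φ_i, φ_j> and b_i = <f, φ_i>, with φ_0 = 1, φ_1 = x, φ_2 = x^2.
G =
  [2, 0, 2/3]
  [0, 2/3, 0]
  [2/3, 0, 2/5],
b = (-2, -8/15, -2/15).
Solving gives a_0 = -2, a_1 = -4/5, a_2 = 3, so
  g(x) = 3*x^2 - 4*x/5 - 2.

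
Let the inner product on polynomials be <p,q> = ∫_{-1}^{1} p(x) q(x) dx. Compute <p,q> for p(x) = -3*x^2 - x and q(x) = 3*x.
<p,q> = -2

Expand the product: p(x)·q(x) = -9*x^3 - 3*x^2.
∫_{-1}^{1} of each monomial x^k gives [2/(k+1) if k even, 0 if k odd]. Integrating term-by-term (or equivalently evaluating the antiderivative F(x) = -9*x^4/4 - x^3 at the endpoints):
  F(1) − F(−1) = -13/4 − (-5/4) = -2.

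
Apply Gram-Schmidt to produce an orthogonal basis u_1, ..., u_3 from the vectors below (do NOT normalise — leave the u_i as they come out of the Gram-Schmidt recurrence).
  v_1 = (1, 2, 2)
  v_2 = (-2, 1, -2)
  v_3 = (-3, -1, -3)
Orthogonal basis:
  u_1 = (1, 2, 2)
  u_2 = (-14/9, 17/9, -10/9)
  u_3 = (-6/13, -2/13, 5/13)

Apply the Gram-Schmidt recurrence
  u_1 = v_1
  u_i = v_i − Σ_{j<i} ((v_i · u_j) / (u_j · u_j)) · u_j.

Step by step this gives:
  u_1 = (1, 2, 2)
  u_2 = (-14/9, 17/9, -10/9)
  u_3 = (-6/13, -2/13, 5/13)

Orthogonality check:
  u_2 · u_1 = 0 (should be 0)
  u_3 · u_1 = 0 (should be 0)
  u_3 · u_2 = 0 (should be 0)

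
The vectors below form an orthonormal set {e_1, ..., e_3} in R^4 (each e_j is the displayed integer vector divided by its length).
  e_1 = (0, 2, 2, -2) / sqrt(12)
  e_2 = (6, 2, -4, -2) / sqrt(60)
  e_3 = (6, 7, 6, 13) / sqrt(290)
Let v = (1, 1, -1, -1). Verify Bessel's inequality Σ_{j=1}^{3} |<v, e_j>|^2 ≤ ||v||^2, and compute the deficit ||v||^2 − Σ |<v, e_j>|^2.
Σ |<v, e_j>|^2 = 108/29; ||v||^2 = 4; deficit = 8/29

Write each e_j = u_j / sqrt(<u_j, u_j>) where u_j is the displayed integer vector. Then <v, e_j> = <v, u_j> / sqrt(<u_j, u_j>), so |<v, e_j>|^2 = <v, u_j>^2 / <u_j, u_j>.
Coefficients: <v, e_1> = 2/sqrt(12), <v, e_2> = 14/sqrt(60), <v, e_3> = -6/sqrt(290).
Square and sum: Σ |<v, e_j>|^2 = 108/29.
Compute ||v||^2 = v·v = 4.
Deficit = 4 − 108/29 = 8/29 ≥ 0, confirming Bessel's inequality. (The deficit equals ||v − Σ <v,e_j> e_j||^2, the squared distance from v to span{e_j}.)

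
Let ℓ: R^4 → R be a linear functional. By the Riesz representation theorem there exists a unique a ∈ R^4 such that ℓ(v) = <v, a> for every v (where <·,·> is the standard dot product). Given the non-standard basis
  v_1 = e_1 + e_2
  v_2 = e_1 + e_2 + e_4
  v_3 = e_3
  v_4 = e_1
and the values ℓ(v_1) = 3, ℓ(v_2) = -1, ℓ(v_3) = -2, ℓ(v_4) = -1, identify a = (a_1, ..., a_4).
a = (-1, 4, -2, -4)

Write a = (a_1, ..., a_4) in the standard basis. For each basis vector v_i, ℓ(v_i) = <v_i, a> is a linear equation in the a_j's. Collect the n equations into a matrix system V a = ℓ, where row i of V is v_i (expressed in the standard basis). Since V is invertible (lower-triangular with 1s on the diagonal, up to permutation), solve by back-substitution:
  V =
[[1, 1, 0, 0],
 [1, 1, 0, 1],
 [0, 0, 1, 0],
 [1, 0, 0, 0]]
  V a = (3, -1, -2, -1)
Solving gives a = (-1, 4, -2, -4).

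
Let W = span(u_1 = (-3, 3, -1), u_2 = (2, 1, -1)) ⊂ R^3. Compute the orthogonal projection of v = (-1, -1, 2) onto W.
proj_W(v) = (-6/5, -3/2, 11/10)

Set up U = [u_1 | ... | u_2] ∈ R^(3×2). The projector onto W = col(U) is P = U (U^T U)^(-1) U^T.
Compute U^T U =
  [19, -2]
  [-2, 6],
and U^T v = (-2, -5).
Solve U^T U · c = U^T v for the coefficients: c = (-1/5, -9/10). The projection is proj_W(v) = U c.
Check: (v - proj_W(v)) · u_1 = 0  (should be 0).
Check: (v - proj_W(v)) · u_2 = 0  (should be 0).
Result: proj_W(v) = (-6/5, -3/2, 11/10).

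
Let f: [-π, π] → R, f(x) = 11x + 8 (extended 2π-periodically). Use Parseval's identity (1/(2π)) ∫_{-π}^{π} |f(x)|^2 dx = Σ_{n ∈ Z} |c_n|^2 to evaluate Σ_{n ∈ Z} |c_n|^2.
Σ |c_n|^2 = 121π^2/3 + 64

Expand and integrate term by term over [-π, π]:
  ∫ (11x)^2 dx = 121·(2π^3/3); ∫ 2·11·(8)·x dx = 0 (odd integrand); ∫ 8^2 dx = 64·2π.
So (1/(2π)) ∫_{-π}^{π} (11x + 8)^2 dx = 121π^2/3 + 64 = 121π^2/3 + 64.
Parseval ⇒ Σ |c_n|^2 = 121π^2/3 + 64.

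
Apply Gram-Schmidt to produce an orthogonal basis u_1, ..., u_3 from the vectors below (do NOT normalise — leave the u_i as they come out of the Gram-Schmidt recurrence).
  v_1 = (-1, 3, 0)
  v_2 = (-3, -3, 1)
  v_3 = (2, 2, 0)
Orthogonal basis:
  u_1 = (-1, 3, 0)
  u_2 = (-18/5, -6/5, 1)
  u_3 = (12/77, 4/77, 48/77)

Apply the Gram-Schmidt recurrence
  u_1 = v_1
  u_i = v_i − Σ_{j<i} ((v_i · u_j) / (u_j · u_j)) · u_j.

Step by step this gives:
  u_1 = (-1, 3, 0)
  u_2 = (-18/5, -6/5, 1)
  u_3 = (12/77, 4/77, 48/77)

Orthogonality check:
  u_2 · u_1 = 0 (should be 0)
  u_3 · u_1 = 0 (should be 0)
  u_3 · u_2 = 0 (should be 0)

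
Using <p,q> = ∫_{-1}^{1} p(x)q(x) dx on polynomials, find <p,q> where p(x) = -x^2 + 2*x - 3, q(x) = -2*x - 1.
<p,q> = 4

Expand the product: p(x)·q(x) = 2*x^3 - 3*x^2 + 4*x + 3.
∫_{-1}^{1} of each monomial x^k gives [2/(k+1) if k even, 0 if k odd]. Integrating term-by-term (or equivalently evaluating the antiderivative F(x) = x^4/2 - x^3 + 2*x^2 + 3*x at the endpoints):
  F(1) − F(−1) = 9/2 − (1/2) = 4.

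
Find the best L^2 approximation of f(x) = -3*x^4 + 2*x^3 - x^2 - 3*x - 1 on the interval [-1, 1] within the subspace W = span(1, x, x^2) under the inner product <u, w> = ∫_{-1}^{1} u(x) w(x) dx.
g(x) = -25*x^2/7 - 9*x/5 - 26/35

The best approximation g ∈ W is the orthogonal projection of f onto W. Writing g = a_0 + a_1 x + a_2 x^2, the coefficients solve the normal equations G · a = b where
  G_{ij} = <φ_i, φ_j> and b_i = <f, φ_i>, with φ_0 = 1, φ_1 = x, φ_2 = x^2.
G =
  [2, 0, 2/3]
  [0, 2/3, 0]
  [2/3, 0, 2/5],
b = (-58/15, -6/5, -202/105).
Solving gives a_0 = -26/35, a_1 = -9/5, a_2 = -25/7, so
  g(x) = -25*x^2/7 - 9*x/5 - 26/35.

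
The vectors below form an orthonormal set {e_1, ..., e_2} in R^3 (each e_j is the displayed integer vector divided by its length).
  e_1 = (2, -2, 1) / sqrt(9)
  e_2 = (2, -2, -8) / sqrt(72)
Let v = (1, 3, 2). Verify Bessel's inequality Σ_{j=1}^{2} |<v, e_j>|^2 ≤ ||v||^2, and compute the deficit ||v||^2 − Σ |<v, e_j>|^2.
Σ |<v, e_j>|^2 = 6; ||v||^2 = 14; deficit = 8

Write each e_j = u_j / sqrt(<u_j, u_j>) where u_j is the displayed integer vector. Then <v, e_j> = <v, u_j> / sqrt(<u_j, u_j>), so |<v, e_j>|^2 = <v, u_j>^2 / <u_j, u_j>.
Coefficients: <v, e_1> = -2/sqrt(9), <v, e_2> = -20/sqrt(72).
Square and sum: Σ |<v, e_j>|^2 = 6.
Compute ||v||^2 = v·v = 14.
Deficit = 14 − 6 = 8 ≥ 0, confirming Bessel's inequality. (The deficit equals ||v − Σ <v,e_j> e_j||^2, the squared distance from v to span{e_j}.)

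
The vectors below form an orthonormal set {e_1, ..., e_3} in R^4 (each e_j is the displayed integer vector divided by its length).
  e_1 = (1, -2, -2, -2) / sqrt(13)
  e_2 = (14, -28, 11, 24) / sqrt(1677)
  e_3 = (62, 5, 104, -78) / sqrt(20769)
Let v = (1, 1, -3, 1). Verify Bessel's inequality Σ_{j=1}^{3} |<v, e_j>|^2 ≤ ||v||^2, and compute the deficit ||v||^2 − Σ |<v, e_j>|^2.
Σ |<v, e_j>|^2 = 971/161; ||v||^2 = 12; deficit = 961/161

Write each e_j = u_j / sqrt(<u_j, u_j>) where u_j is the displayed integer vector. Then <v, e_j> = <v, u_j> / sqrt(<u_j, u_j>), so |<v, e_j>|^2 = <v, u_j>^2 / <u_j, u_j>.
Coefficients: <v, e_1> = 3/sqrt(13), <v, e_2> = -23/sqrt(1677), <v, e_3> = -323/sqrt(20769).
Square and sum: Σ |<v, e_j>|^2 = 971/161.
Compute ||v||^2 = v·v = 12.
Deficit = 12 − 971/161 = 961/161 ≥ 0, confirming Bessel's inequality. (The deficit equals ||v − Σ <v,e_j> e_j||^2, the squared distance from v to span{e_j}.)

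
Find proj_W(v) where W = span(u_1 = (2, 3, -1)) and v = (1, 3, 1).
proj_W(v) = (10/7, 15/7, -5/7)

Set up U = [u_1 | ... | u_1] ∈ R^(3×1). The projector onto W = col(U) is P = U (U^T U)^(-1) U^T.
Compute U^T U =
  [14],
and U^T v = (10).
Solve U^T U · c = U^T v for the coefficients: c = (5/7). The projection is proj_W(v) = U c.
Check: (v - proj_W(v)) · u_1 = 0  (should be 0).
Result: proj_W(v) = (10/7, 15/7, -5/7).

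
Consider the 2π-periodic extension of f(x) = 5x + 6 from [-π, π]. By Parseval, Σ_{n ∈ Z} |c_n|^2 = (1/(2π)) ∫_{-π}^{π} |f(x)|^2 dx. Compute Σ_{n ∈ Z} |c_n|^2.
Σ |c_n|^2 = 25π^2/3 + 36

Expand and integrate term by term over [-π, π]:
  ∫ (5x)^2 dx = 25·(2π^3/3); ∫ 2·5·(6)·x dx = 0 (odd integrand); ∫ 6^2 dx = 36·2π.
So (1/(2π)) ∫_{-π}^{π} (5x + 6)^2 dx = 25π^2/3 + 36 = 25π^2/3 + 36.
Parseval ⇒ Σ |c_n|^2 = 25π^2/3 + 36.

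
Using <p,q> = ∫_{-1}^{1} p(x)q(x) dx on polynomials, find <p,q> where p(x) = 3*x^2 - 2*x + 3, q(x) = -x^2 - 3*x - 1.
<p,q> = -36/5

Expand the product: p(x)·q(x) = -3*x^4 - 7*x^3 - 7*x - 3.
∫_{-1}^{1} of each monomial x^k gives [2/(k+1) if k even, 0 if k odd]. Integrating term-by-term (or equivalently evaluating the antiderivative F(x) = -3*x^5/5 - 7*x^4/4 - 7*x^2/2 - 3*x at the endpoints):
  F(1) − F(−1) = -177/20 − (-33/20) = -36/5.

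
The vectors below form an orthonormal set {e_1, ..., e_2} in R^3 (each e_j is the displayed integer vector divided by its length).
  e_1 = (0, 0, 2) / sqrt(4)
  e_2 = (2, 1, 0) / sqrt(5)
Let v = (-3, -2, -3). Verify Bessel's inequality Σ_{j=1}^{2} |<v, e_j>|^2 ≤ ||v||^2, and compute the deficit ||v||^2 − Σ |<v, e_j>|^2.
Σ |<v, e_j>|^2 = 109/5; ||v||^2 = 22; deficit = 1/5

Write each e_j = u_j / sqrt(<u_j, u_j>) where u_j is the displayed integer vector. Then <v, e_j> = <v, u_j> / sqrt(<u_j, u_j>), so |<v, e_j>|^2 = <v, u_j>^2 / <u_j, u_j>.
Coefficients: <v, e_1> = -6/sqrt(4), <v, e_2> = -8/sqrt(5).
Square and sum: Σ |<v, e_j>|^2 = 109/5.
Compute ||v||^2 = v·v = 22.
Deficit = 22 − 109/5 = 1/5 ≥ 0, confirming Bessel's inequality. (The deficit equals ||v − Σ <v,e_j> e_j||^2, the squared distance from v to span{e_j}.)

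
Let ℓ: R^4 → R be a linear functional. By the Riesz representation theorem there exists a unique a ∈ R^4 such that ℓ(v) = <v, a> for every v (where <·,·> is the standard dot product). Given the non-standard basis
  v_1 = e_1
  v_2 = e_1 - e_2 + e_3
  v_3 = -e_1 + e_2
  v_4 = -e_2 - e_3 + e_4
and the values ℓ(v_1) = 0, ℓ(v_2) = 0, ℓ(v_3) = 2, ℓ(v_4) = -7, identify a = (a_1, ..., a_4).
a = (0, 2, 2, -3)

Write a = (a_1, ..., a_4) in the standard basis. For each basis vector v_i, ℓ(v_i) = <v_i, a> is a linear equation in the a_j's. Collect the n equations into a matrix system V a = ℓ, where row i of V is v_i (expressed in the standard basis). Since V is invertible (lower-triangular with 1s on the diagonal, up to permutation), solve by back-substitution:
  V =
[[1, 0, 0, 0],
 [1, -1, 1, 0],
 [-1, 1, 0, 0],
 [0, -1, -1, 1]]
  V a = (0, 0, 2, -7)
Solving gives a = (0, 2, 2, -3).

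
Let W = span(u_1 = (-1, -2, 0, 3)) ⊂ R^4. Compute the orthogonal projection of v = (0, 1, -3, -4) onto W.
proj_W(v) = (1, 2, 0, -3)

Set up U = [u_1 | ... | u_1] ∈ R^(4×1). The projector onto W = col(U) is P = U (U^T U)^(-1) U^T.
Compute U^T U =
  [14],
and U^T v = (-14).
Solve U^T U · c = U^T v for the coefficients: c = (-1). The projection is proj_W(v) = U c.
Check: (v - proj_W(v)) · u_1 = 0  (should be 0).
Result: proj_W(v) = (1, 2, 0, -3).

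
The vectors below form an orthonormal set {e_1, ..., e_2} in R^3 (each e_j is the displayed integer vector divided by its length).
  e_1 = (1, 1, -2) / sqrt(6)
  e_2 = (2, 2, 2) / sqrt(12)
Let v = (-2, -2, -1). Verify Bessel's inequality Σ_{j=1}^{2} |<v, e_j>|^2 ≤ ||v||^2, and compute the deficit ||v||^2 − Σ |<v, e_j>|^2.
Σ |<v, e_j>|^2 = 9; ||v||^2 = 9; deficit = 0

Write each e_j = u_j / sqrt(<u_j, u_j>) where u_j is the displayed integer vector. Then <v, e_j> = <v, u_j> / sqrt(<u_j, u_j>), so |<v, e_j>|^2 = <v, u_j>^2 / <u_j, u_j>.
Coefficients: <v, e_1> = -2/sqrt(6), <v, e_2> = -10/sqrt(12).
Square and sum: Σ |<v, e_j>|^2 = 9.
Compute ||v||^2 = v·v = 9.
Deficit = 9 − 9 = 0 ≥ 0, confirming Bessel's inequality. (The deficit equals ||v − Σ <v,e_j> e_j||^2, the squared distance from v to span{e_j}.)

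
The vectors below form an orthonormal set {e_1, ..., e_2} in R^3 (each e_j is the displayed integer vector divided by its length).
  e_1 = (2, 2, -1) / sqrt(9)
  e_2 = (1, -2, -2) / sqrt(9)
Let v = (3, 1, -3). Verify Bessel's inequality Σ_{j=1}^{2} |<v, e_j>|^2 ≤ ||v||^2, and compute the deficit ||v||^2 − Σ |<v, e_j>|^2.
Σ |<v, e_j>|^2 = 170/9; ||v||^2 = 19; deficit = 1/9

Write each e_j = u_j / sqrt(<u_j, u_j>) where u_j is the displayed integer vector. Then <v, e_j> = <v, u_j> / sqrt(<u_j, u_j>), so |<v, e_j>|^2 = <v, u_j>^2 / <u_j, u_j>.
Coefficients: <v, e_1> = 11/sqrt(9), <v, e_2> = 7/sqrt(9).
Square and sum: Σ |<v, e_j>|^2 = 170/9.
Compute ||v||^2 = v·v = 19.
Deficit = 19 − 170/9 = 1/9 ≥ 0, confirming Bessel's inequality. (The deficit equals ||v − Σ <v,e_j> e_j||^2, the squared distance from v to span{e_j}.)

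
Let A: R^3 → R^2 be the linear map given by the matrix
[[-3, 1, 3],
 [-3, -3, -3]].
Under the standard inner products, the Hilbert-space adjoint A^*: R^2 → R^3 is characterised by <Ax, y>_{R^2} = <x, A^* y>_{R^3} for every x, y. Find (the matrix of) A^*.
A^* = A^T =
[[-3, -3],
 [1, -3],
 [3, -3]]

For real matrices with standard dot products, the defining identity <Ax, y> = <x, A^* y> gives (Ax)^T y = x^T (A^*) y, i.e. x^T A^T y = x^T (A^*) y. Since this holds for all x, y, we must have A^* = A^T. Therefore
A^* =
[[-3, -3],
 [1, -3],
 [3, -3]].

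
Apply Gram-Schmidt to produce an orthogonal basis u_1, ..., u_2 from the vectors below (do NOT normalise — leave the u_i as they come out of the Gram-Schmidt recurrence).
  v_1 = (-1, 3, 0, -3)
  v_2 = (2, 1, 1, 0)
Orthogonal basis:
  u_1 = (-1, 3, 0, -3)
  u_2 = (39/19, 16/19, 1, 3/19)

Apply the Gram-Schmidt recurrence
  u_1 = v_1
  u_i = v_i − Σ_{j<i} ((v_i · u_j) / (u_j · u_j)) · u_j.

Step by step this gives:
  u_1 = (-1, 3, 0, -3)
  u_2 = (39/19, 16/19, 1, 3/19)

Orthogonality check:
  u_2 · u_1 = 0 (should be 0)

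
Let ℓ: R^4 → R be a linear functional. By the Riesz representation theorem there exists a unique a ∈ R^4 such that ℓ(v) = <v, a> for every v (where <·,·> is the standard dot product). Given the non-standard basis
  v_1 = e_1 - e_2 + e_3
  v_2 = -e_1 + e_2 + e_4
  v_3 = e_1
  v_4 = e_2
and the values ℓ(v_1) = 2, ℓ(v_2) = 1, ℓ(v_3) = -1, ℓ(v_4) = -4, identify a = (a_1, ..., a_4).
a = (-1, -4, -1, 4)

Write a = (a_1, ..., a_4) in the standard basis. For each basis vector v_i, ℓ(v_i) = <v_i, a> is a linear equation in the a_j's. Collect the n equations into a matrix system V a = ℓ, where row i of V is v_i (expressed in the standard basis). Since V is invertible (lower-triangular with 1s on the diagonal, up to permutation), solve by back-substitution:
  V =
[[1, -1, 1, 0],
 [-1, 1, 0, 1],
 [1, 0, 0, 0],
 [0, 1, 0, 0]]
  V a = (2, 1, -1, -4)
Solving gives a = (-1, -4, -1, 4).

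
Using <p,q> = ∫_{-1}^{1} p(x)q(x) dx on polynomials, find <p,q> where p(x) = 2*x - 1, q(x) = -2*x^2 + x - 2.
<p,q> = 20/3

Expand the product: p(x)·q(x) = -4*x^3 + 4*x^2 - 5*x + 2.
∫_{-1}^{1} of each monomial x^k gives [2/(k+1) if k even, 0 if k odd]. Integrating term-by-term (or equivalently evaluating the antiderivative F(x) = -x^4 + 4*x^3/3 - 5*x^2/2 + 2*x at the endpoints):
  F(1) − F(−1) = -1/6 − (-41/6) = 20/3.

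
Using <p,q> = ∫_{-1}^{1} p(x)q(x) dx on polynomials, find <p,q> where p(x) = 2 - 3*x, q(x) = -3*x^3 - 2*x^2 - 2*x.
<p,q> = 74/15

Expand the product: p(x)·q(x) = 9*x^4 + 2*x^2 - 4*x.
∫_{-1}^{1} of each monomial x^k gives [2/(k+1) if k even, 0 if k odd]. Integrating term-by-term (or equivalently evaluating the antiderivative F(x) = 9*x^5/5 + 2*x^3/3 - 2*x^2 at the endpoints):
  F(1) − F(−1) = 7/15 − (-67/15) = 74/15.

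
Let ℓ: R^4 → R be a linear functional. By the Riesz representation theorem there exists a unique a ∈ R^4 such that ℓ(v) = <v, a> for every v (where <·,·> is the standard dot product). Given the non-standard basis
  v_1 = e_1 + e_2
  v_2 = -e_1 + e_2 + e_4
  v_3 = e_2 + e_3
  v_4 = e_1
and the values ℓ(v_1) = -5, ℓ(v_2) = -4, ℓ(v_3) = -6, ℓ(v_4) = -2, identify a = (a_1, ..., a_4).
a = (-2, -3, -3, -3)

Write a = (a_1, ..., a_4) in the standard basis. For each basis vector v_i, ℓ(v_i) = <v_i, a> is a linear equation in the a_j's. Collect the n equations into a matrix system V a = ℓ, where row i of V is v_i (expressed in the standard basis). Since V is invertible (lower-triangular with 1s on the diagonal, up to permutation), solve by back-substitution:
  V =
[[1, 1, 0, 0],
 [-1, 1, 0, 1],
 [0, 1, 1, 0],
 [1, 0, 0, 0]]
  V a = (-5, -4, -6, -2)
Solving gives a = (-2, -3, -3, -3).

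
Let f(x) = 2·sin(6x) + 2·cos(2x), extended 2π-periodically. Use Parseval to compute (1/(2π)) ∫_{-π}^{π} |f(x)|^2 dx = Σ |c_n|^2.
Σ |c_n|^2 = 4

Expand |f|^2 and use orthogonality of {sin(nx), cos(mx)} on [-π, π]:
  ∫_{-π}^{π} sin(nx)^2 dx = π, ∫ cos(mx)^2 dx = π, and cross terms integrate to 0.
So ∫_{-π}^{π} f(x)^2 dx = 2^2 · π + 2^2 · π = (4 + 4)π.
Divide by 2π: (4 + 4)/2 = 4.
By Parseval, this equals Σ |c_n|^2.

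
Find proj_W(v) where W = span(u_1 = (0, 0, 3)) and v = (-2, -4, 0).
proj_W(v) = (0, 0, 0)

Set up U = [u_1 | ... | u_1] ∈ R^(3×1). The projector onto W = col(U) is P = U (U^T U)^(-1) U^T.
Compute U^T U =
  [9],
and U^T v = (0).
Solve U^T U · c = U^T v for the coefficients: c = (0). The projection is proj_W(v) = U c.
Check: (v - proj_W(v)) · u_1 = 0  (should be 0).
Result: proj_W(v) = (0, 0, 0).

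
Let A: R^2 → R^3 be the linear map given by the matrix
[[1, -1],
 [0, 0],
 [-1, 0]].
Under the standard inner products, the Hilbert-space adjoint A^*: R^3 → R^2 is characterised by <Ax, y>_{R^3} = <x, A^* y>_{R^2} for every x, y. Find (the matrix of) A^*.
A^* = A^T =
[[1, 0, -1],
 [-1, 0, 0]]

For real matrices with standard dot products, the defining identity <Ax, y> = <x, A^* y> gives (Ax)^T y = x^T (A^*) y, i.e. x^T A^T y = x^T (A^*) y. Since this holds for all x, y, we must have A^* = A^T. Therefore
A^* =
[[1, 0, -1],
 [-1, 0, 0]].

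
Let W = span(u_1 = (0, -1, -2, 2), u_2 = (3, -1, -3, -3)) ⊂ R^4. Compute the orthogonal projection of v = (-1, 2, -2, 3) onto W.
proj_W(v) = (-240/251, -152/251, -224/251, 704/251)

Set up U = [u_1 | ... | u_2] ∈ R^(4×2). The projector onto W = col(U) is P = U (U^T U)^(-1) U^T.
Compute U^T U =
  [9, 1]
  [1, 28],
and U^T v = (8, -8).
Solve U^T U · c = U^T v for the coefficients: c = (232/251, -80/251). The projection is proj_W(v) = U c.
Check: (v - proj_W(v)) · u_1 = 0  (should be 0).
Check: (v - proj_W(v)) · u_2 = 0  (should be 0).
Result: proj_W(v) = (-240/251, -152/251, -224/251, 704/251).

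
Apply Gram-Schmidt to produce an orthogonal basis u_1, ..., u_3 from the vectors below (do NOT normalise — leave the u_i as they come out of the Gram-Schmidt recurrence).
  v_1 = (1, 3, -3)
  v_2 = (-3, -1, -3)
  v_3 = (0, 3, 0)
Orthogonal basis:
  u_1 = (1, 3, -3)
  u_2 = (-60/19, -28/19, -48/19)
  u_3 = (-27/22, 27/22, 9/11)

Apply the Gram-Schmidt recurrence
  u_1 = v_1
  u_i = v_i − Σ_{j<i} ((v_i · u_j) / (u_j · u_j)) · u_j.

Step by step this gives:
  u_1 = (1, 3, -3)
  u_2 = (-60/19, -28/19, -48/19)
  u_3 = (-27/22, 27/22, 9/11)

Orthogonality check:
  u_2 · u_1 = 0 (should be 0)
  u_3 · u_1 = 0 (should be 0)
  u_3 · u_2 = 0 (should be 0)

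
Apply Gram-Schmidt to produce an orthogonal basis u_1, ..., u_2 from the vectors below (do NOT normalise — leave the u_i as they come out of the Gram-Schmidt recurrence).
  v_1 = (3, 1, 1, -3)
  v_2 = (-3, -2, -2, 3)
Orthogonal basis:
  u_1 = (3, 1, 1, -3)
  u_2 = (3/10, -9/10, -9/10, -3/10)

Apply the Gram-Schmidt recurrence
  u_1 = v_1
  u_i = v_i − Σ_{j<i} ((v_i · u_j) / (u_j · u_j)) · u_j.

Step by step this gives:
  u_1 = (3, 1, 1, -3)
  u_2 = (3/10, -9/10, -9/10, -3/10)

Orthogonality check:
  u_2 · u_1 = 0 (should be 0)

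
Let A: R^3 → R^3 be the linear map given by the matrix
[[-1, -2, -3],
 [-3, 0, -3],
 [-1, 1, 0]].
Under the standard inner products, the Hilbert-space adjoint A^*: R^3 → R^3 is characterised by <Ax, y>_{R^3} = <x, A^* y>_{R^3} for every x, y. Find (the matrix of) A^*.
A^* = A^T =
[[-1, -3, -1],
 [-2, 0, 1],
 [-3, -3, 0]]

For real matrices with standard dot products, the defining identity <Ax, y> = <x, A^* y> gives (Ax)^T y = x^T (A^*) y, i.e. x^T A^T y = x^T (A^*) y. Since this holds for all x, y, we must have A^* = A^T. Therefore
A^* =
[[-1, -3, -1],
 [-2, 0, 1],
 [-3, -3, 0]].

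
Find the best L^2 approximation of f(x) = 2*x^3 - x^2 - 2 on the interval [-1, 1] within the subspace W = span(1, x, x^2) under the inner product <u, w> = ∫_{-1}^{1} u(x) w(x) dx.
g(x) = -x^2 + 6*x/5 - 2

The best approximation g ∈ W is the orthogonal projection of f onto W. Writing g = a_0 + a_1 x + a_2 x^2, the coefficients solve the normal equations G · a = b where
  G_{ij} = <φ_i, φ_j> and b_i = <f, φ_i>, with φ_0 = 1, φ_1 = x, φ_2 = x^2.
G =
  [2, 0, 2/3]
  [0, 2/3, 0]
  [2/3, 0, 2/5],
b = (-14/3, 4/5, -26/15).
Solving gives a_0 = -2, a_1 = 6/5, a_2 = -1, so
  g(x) = -x^2 + 6*x/5 - 2.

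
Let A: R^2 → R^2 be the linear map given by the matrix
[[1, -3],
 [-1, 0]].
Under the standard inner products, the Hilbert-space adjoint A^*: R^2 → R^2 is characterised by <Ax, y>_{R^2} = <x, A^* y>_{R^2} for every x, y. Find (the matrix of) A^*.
A^* = A^T =
[[1, -1],
 [-3, 0]]

For real matrices with standard dot products, the defining identity <Ax, y> = <x, A^* y> gives (Ax)^T y = x^T (A^*) y, i.e. x^T A^T y = x^T (A^*) y. Since this holds for all x, y, we must have A^* = A^T. Therefore
A^* =
[[1, -1],
 [-3, 0]].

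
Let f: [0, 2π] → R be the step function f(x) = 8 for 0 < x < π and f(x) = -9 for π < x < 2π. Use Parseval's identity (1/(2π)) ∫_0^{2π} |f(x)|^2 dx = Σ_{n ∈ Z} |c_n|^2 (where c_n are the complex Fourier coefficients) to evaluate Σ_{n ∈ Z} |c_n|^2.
Σ |c_n|^2 = 145/2

Parseval equates the L^2 energy of f (normalised by 1/(2π)) with the ℓ^2 sum of its Fourier coefficients: (1/(2π)) ∫_0^{2π} |f|^2 = Σ |c_n|^2.
Compute the left side: (1/(2π)) [∫_0^π 8^2 dx + ∫_π^{2π} (-9)^2 dx] = (1/(2π)) · (64π + 81π) = (64 + 81)/2 = 145/2.
So Σ_{n ∈ Z} |c_n|^2 = 145/2.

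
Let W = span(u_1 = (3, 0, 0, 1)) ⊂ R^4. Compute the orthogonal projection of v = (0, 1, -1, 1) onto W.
proj_W(v) = (3/10, 0, 0, 1/10)

Set up U = [u_1 | ... | u_1] ∈ R^(4×1). The projector onto W = col(U) is P = U (U^T U)^(-1) U^T.
Compute U^T U =
  [10],
and U^T v = (1).
Solve U^T U · c = U^T v for the coefficients: c = (1/10). The projection is proj_W(v) = U c.
Check: (v - proj_W(v)) · u_1 = 0  (should be 0).
Result: proj_W(v) = (3/10, 0, 0, 1/10).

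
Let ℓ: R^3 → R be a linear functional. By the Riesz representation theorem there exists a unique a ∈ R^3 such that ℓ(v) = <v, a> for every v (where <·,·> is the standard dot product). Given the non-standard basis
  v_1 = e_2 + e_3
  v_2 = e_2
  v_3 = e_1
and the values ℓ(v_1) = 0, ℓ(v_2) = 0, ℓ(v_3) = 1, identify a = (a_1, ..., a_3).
a = (1, 0, 0)

Write a = (a_1, ..., a_3) in the standard basis. For each basis vector v_i, ℓ(v_i) = <v_i, a> is a linear equation in the a_j's. Collect the n equations into a matrix system V a = ℓ, where row i of V is v_i (expressed in the standard basis). Since V is invertible (lower-triangular with 1s on the diagonal, up to permutation), solve by back-substitution:
  V =
[[0, 1, 1],
 [0, 1, 0],
 [1, 0, 0]]
  V a = (0, 0, 1)
Solving gives a = (1, 0, 0).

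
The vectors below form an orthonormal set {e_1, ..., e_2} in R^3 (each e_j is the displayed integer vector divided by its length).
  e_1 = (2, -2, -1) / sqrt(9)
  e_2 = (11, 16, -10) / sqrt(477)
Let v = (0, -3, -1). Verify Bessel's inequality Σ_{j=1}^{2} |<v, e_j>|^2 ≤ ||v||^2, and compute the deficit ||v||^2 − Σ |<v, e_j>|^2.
Σ |<v, e_j>|^2 = 449/53; ||v||^2 = 10; deficit = 81/53

Write each e_j = u_j / sqrt(<u_j, u_j>) where u_j is the displayed integer vector. Then <v, e_j> = <v, u_j> / sqrt(<u_j, u_j>), so |<v, e_j>|^2 = <v, u_j>^2 / <u_j, u_j>.
Coefficients: <v, e_1> = 7/sqrt(9), <v, e_2> = -38/sqrt(477).
Square and sum: Σ |<v, e_j>|^2 = 449/53.
Compute ||v||^2 = v·v = 10.
Deficit = 10 − 449/53 = 81/53 ≥ 0, confirming Bessel's inequality. (The deficit equals ||v − Σ <v,e_j> e_j||^2, the squared distance from v to span{e_j}.)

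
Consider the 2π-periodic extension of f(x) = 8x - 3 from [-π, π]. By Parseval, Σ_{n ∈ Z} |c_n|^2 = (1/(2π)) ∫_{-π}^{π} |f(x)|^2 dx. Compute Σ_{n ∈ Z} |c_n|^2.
Σ |c_n|^2 = 64π^2/3 + 9

Expand and integrate term by term over [-π, π]:
  ∫ (8x)^2 dx = 64·(2π^3/3); ∫ 2·8·(-3)·x dx = 0 (odd integrand); ∫ (-3)^2 dx = 9·2π.
So (1/(2π)) ∫_{-π}^{π} (8x - 3)^2 dx = 64π^2/3 + 9 = 64π^2/3 + 9.
Parseval ⇒ Σ |c_n|^2 = 64π^2/3 + 9.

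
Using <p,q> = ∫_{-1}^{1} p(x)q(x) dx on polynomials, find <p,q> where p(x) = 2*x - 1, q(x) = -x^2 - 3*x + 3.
<p,q> = -28/3

Expand the product: p(x)·q(x) = -2*x^3 - 5*x^2 + 9*x - 3.
∫_{-1}^{1} of each monomial x^k gives [2/(k+1) if k even, 0 if k odd]. Integrating term-by-term (or equivalently evaluating the antiderivative F(x) = -x^4/2 - 5*x^3/3 + 9*x^2/2 - 3*x at the endpoints):
  F(1) − F(−1) = -2/3 − (26/3) = -28/3.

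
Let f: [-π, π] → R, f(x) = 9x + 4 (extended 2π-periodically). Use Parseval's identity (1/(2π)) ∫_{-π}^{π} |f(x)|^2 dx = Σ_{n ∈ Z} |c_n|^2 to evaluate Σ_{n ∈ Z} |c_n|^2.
Σ |c_n|^2 = 27π^2 + 16

Expand and integrate term by term over [-π, π]:
  ∫ (9x)^2 dx = 81·(2π^3/3); ∫ 2·9·(4)·x dx = 0 (odd integrand); ∫ 4^2 dx = 16·2π.
So (1/(2π)) ∫_{-π}^{π} (9x + 4)^2 dx = 81π^2/3 + 16 = 27π^2 + 16.
Parseval ⇒ Σ |c_n|^2 = 27π^2 + 16.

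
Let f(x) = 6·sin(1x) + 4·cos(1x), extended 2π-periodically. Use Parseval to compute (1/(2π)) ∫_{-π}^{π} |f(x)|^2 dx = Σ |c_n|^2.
Σ |c_n|^2 = 26

Expand |f|^2 and use orthogonality of {sin(nx), cos(mx)} on [-π, π]:
  ∫_{-π}^{π} sin(nx)^2 dx = π, ∫ cos(mx)^2 dx = π, and cross terms integrate to 0.
So ∫_{-π}^{π} f(x)^2 dx = 6^2 · π + 4^2 · π = (36 + 16)π.
Divide by 2π: (36 + 16)/2 = 26.
By Parseval, this equals Σ |c_n|^2.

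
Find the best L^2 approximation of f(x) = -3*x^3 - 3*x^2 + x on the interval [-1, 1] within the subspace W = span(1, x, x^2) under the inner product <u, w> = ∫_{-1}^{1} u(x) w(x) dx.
g(x) = -3*x^2 - 4*x/5

The best approximation g ∈ W is the orthogonal projection of f onto W. Writing g = a_0 + a_1 x + a_2 x^2, the coefficients solve the normal equations G · a = b where
  G_{ij} = <φ_i, φ_j> and b_i = <f, φ_i>, with φ_0 = 1, φ_1 = x, φ_2 = x^2.
G =
  [2, 0, 2/3]
  [0, 2/3, 0]
  [2/3, 0, 2/5],
b = (-2, -8/15, -6/5).
Solving gives a_0 = 0, a_1 = -4/5, a_2 = -3, so
  g(x) = -3*x^2 - 4*x/5.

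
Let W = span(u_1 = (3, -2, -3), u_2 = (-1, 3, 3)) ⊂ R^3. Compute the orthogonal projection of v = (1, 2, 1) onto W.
proj_W(v) = (50/47, 88/47, 54/47)

Set up U = [u_1 | ... | u_2] ∈ R^(3×2). The projector onto W = col(U) is P = U (U^T U)^(-1) U^T.
Compute U^T U =
  [22, -18]
  [-18, 19],
and U^T v = (-4, 8).
Solve U^T U · c = U^T v for the coefficients: c = (34/47, 52/47). The projection is proj_W(v) = U c.
Check: (v - proj_W(v)) · u_1 = 0  (should be 0).
Check: (v - proj_W(v)) · u_2 = 0  (should be 0).
Result: proj_W(v) = (50/47, 88/47, 54/47).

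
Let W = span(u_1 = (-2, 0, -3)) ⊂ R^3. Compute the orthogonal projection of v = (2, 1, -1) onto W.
proj_W(v) = (2/13, 0, 3/13)

Set up U = [u_1 | ... | u_1] ∈ R^(3×1). The projector onto W = col(U) is P = U (U^T U)^(-1) U^T.
Compute U^T U =
  [13],
and U^T v = (-1).
Solve U^T U · c = U^T v for the coefficients: c = (-1/13). The projection is proj_W(v) = U c.
Check: (v - proj_W(v)) · u_1 = 0  (should be 0).
Result: proj_W(v) = (2/13, 0, 3/13).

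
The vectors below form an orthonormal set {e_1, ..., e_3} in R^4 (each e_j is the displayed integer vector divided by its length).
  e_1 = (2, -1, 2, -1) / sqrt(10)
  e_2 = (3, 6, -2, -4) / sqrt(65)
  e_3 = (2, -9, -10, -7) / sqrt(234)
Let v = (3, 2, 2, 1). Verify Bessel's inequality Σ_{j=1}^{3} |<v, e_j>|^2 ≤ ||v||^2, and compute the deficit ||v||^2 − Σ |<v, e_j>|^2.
Σ |<v, e_j>|^2 = 14; ||v||^2 = 18; deficit = 4

Write each e_j = u_j / sqrt(<u_j, u_j>) where u_j is the displayed integer vector. Then <v, e_j> = <v, u_j> / sqrt(<u_j, u_j>), so |<v, e_j>|^2 = <v, u_j>^2 / <u_j, u_j>.
Coefficients: <v, e_1> = 7/sqrt(10), <v, e_2> = 13/sqrt(65), <v, e_3> = -39/sqrt(234).
Square and sum: Σ |<v, e_j>|^2 = 14.
Compute ||v||^2 = v·v = 18.
Deficit = 18 − 14 = 4 ≥ 0, confirming Bessel's inequality. (The deficit equals ||v − Σ <v,e_j> e_j||^2, the squared distance from v to span{e_j}.)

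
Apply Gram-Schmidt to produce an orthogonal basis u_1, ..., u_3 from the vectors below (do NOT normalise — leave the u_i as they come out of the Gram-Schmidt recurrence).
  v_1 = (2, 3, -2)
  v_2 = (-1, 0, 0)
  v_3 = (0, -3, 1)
Orthogonal basis:
  u_1 = (2, 3, -2)
  u_2 = (-13/17, 6/17, -4/17)
  u_3 = (0, -6/13, -9/13)

Apply the Gram-Schmidt recurrence
  u_1 = v_1
  u_i = v_i − Σ_{j<i} ((v_i · u_j) / (u_j · u_j)) · u_j.

Step by step this gives:
  u_1 = (2, 3, -2)
  u_2 = (-13/17, 6/17, -4/17)
  u_3 = (0, -6/13, -9/13)

Orthogonality check:
  u_2 · u_1 = 0 (should be 0)
  u_3 · u_1 = 0 (should be 0)
  u_3 · u_2 = 0 (should be 0)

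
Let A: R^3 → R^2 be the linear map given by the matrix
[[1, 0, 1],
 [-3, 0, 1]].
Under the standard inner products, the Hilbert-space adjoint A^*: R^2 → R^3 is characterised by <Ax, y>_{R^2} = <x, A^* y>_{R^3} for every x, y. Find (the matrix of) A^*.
A^* = A^T =
[[1, -3],
 [0, 0],
 [1, 1]]

For real matrices with standard dot products, the defining identity <Ax, y> = <x, A^* y> gives (Ax)^T y = x^T (A^*) y, i.e. x^T A^T y = x^T (A^*) y. Since this holds for all x, y, we must have A^* = A^T. Therefore
A^* =
[[1, -3],
 [0, 0],
 [1, 1]].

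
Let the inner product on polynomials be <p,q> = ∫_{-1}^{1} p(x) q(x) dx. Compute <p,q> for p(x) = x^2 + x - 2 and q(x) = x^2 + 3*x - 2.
<p,q> = 116/15

Expand the product: p(x)·q(x) = x^4 + 4*x^3 - x^2 - 8*x + 4.
∫_{-1}^{1} of each monomial x^k gives [2/(k+1) if k even, 0 if k odd]. Integrating term-by-term (or equivalently evaluating the antiderivative F(x) = x^5/5 + x^4 - x^3/3 - 4*x^2 + 4*x at the endpoints):
  F(1) − F(−1) = 13/15 − (-103/15) = 116/15.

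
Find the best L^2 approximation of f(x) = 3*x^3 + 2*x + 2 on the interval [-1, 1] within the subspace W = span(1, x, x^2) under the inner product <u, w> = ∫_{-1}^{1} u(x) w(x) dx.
g(x) = 19*x/5 + 2

The best approximation g ∈ W is the orthogonal projection of f onto W. Writing g = a_0 + a_1 x + a_2 x^2, the coefficients solve the normal equations G · a = b where
  G_{ij} = <φ_i, φ_j> and b_i = <f, φ_i>, with φ_0 = 1, φ_1 = x, φ_2 = x^2.
G =
  [2, 0, 2/3]
  [0, 2/3, 0]
  [2/3, 0, 2/5],
b = (4, 38/15, 4/3).
Solving gives a_0 = 2, a_1 = 19/5, a_2 = 0, so
  g(x) = 19*x/5 + 2.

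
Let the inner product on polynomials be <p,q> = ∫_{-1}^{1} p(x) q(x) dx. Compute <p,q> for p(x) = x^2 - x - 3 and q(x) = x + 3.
<p,q> = -50/3

Expand the product: p(x)·q(x) = x^3 + 2*x^2 - 6*x - 9.
∫_{-1}^{1} of each monomial x^k gives [2/(k+1) if k even, 0 if k odd]. Integrating term-by-term (or equivalently evaluating the antiderivative F(x) = x^4/4 + 2*x^3/3 - 3*x^2 - 9*x at the endpoints):
  F(1) − F(−1) = -133/12 − (67/12) = -50/3.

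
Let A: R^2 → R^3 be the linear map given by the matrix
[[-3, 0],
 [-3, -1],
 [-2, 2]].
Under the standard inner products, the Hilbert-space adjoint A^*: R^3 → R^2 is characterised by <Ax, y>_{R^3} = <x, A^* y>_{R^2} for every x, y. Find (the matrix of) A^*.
A^* = A^T =
[[-3, -3, -2],
 [0, -1, 2]]

For real matrices with standard dot products, the defining identity <Ax, y> = <x, A^* y> gives (Ax)^T y = x^T (A^*) y, i.e. x^T A^T y = x^T (A^*) y. Since this holds for all x, y, we must have A^* = A^T. Therefore
A^* =
[[-3, -3, -2],
 [0, -1, 2]].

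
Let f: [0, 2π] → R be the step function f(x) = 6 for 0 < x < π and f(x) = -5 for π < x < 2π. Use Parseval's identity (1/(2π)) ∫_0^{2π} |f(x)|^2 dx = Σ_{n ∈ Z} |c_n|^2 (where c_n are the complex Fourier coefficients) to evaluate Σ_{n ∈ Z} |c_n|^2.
Σ |c_n|^2 = 61/2

Parseval equates the L^2 energy of f (normalised by 1/(2π)) with the ℓ^2 sum of its Fourier coefficients: (1/(2π)) ∫_0^{2π} |f|^2 = Σ |c_n|^2.
Compute the left side: (1/(2π)) [∫_0^π 6^2 dx + ∫_π^{2π} (-5)^2 dx] = (1/(2π)) · (36π + 25π) = (36 + 25)/2 = 61/2.
So Σ_{n ∈ Z} |c_n|^2 = 61/2.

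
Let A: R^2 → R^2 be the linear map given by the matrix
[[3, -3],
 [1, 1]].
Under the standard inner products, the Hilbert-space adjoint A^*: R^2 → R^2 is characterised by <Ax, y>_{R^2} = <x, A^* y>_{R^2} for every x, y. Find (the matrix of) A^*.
A^* = A^T =
[[3, 1],
 [-3, 1]]

For real matrices with standard dot products, the defining identity <Ax, y> = <x, A^* y> gives (Ax)^T y = x^T (A^*) y, i.e. x^T A^T y = x^T (A^*) y. Since this holds for all x, y, we must have A^* = A^T. Therefore
A^* =
[[3, 1],
 [-3, 1]].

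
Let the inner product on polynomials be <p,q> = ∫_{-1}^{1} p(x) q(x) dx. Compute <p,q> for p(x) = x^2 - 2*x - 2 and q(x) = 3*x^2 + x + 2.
<p,q> = -54/5

Expand the product: p(x)·q(x) = 3*x^4 - 5*x^3 - 6*x^2 - 6*x - 4.
∫_{-1}^{1} of each monomial x^k gives [2/(k+1) if k even, 0 if k odd]. Integrating term-by-term (or equivalently evaluating the antiderivative F(x) = 3*x^5/5 - 5*x^4/4 - 2*x^3 - 3*x^2 - 4*x at the endpoints):
  F(1) − F(−1) = -193/20 − (23/20) = -54/5.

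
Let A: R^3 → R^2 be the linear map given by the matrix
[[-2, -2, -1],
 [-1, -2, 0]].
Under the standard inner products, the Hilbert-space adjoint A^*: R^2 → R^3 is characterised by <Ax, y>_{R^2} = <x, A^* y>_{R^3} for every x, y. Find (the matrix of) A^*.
A^* = A^T =
[[-2, -1],
 [-2, -2],
 [-1, 0]]

For real matrices with standard dot products, the defining identity <Ax, y> = <x, A^* y> gives (Ax)^T y = x^T (A^*) y, i.e. x^T A^T y = x^T (A^*) y. Since this holds for all x, y, we must have A^* = A^T. Therefore
A^* =
[[-2, -1],
 [-2, -2],
 [-1, 0]].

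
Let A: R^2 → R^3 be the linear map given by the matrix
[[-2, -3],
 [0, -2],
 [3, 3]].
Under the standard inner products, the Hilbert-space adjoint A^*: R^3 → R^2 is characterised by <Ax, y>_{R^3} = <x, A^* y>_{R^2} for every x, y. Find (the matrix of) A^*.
A^* = A^T =
[[-2, 0, 3],
 [-3, -2, 3]]

For real matrices with standard dot products, the defining identity <Ax, y> = <x, A^* y> gives (Ax)^T y = x^T (A^*) y, i.e. x^T A^T y = x^T (A^*) y. Since this holds for all x, y, we must have A^* = A^T. Therefore
A^* =
[[-2, 0, 3],
 [-3, -2, 3]].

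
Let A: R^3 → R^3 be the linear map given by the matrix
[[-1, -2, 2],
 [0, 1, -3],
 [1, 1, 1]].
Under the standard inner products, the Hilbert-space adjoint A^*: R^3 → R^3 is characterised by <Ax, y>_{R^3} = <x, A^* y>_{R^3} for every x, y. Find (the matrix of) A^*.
A^* = A^T =
[[-1, 0, 1],
 [-2, 1, 1],
 [2, -3, 1]]

For real matrices with standard dot products, the defining identity <Ax, y> = <x, A^* y> gives (Ax)^T y = x^T (A^*) y, i.e. x^T A^T y = x^T (A^*) y. Since this holds for all x, y, we must have A^* = A^T. Therefore
A^* =
[[-1, 0, 1],
 [-2, 1, 1],
 [2, -3, 1]].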